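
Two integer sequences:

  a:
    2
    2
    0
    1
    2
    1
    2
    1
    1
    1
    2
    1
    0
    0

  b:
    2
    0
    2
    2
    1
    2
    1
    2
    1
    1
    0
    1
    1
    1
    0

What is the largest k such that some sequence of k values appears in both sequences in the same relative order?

11

Match 2 [1,3], 2 [2,4], 1 [4,5], 2 [5,6], 1 [6,7], 2 [7,8], 1 [8,10], 1 [9,12], 1 [10,13], 1 [12,14], 0 [14,15] — 11 values in the same relative order in both. dp[14][15] = 11 confirms this is the maximum.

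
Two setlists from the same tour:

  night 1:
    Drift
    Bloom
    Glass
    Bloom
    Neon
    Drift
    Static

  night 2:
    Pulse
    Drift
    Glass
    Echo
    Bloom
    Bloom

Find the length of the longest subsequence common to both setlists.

3

Pick Drift [1,2], Bloom [2,5], Bloom [4,6]; all 3 songs appear in both, in order. The LCS DP gives dp[7][6] = 3, so this is optimal.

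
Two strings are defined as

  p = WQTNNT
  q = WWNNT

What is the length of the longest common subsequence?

Let dp[i][j] be the LCS length of the first i characters of p and the first j characters of q. dp[i][j] = dp[i-1][j-1]+1 when the i-th and j-th characters match, else max(dp[i-1][j], dp[i][j-1]).
    ·  W  W  N  N  T
 ·  0  0  0  0  0  0
 W  0  1  1  1  1  1
 Q  0  1  1  1  1  1
 T  0  1  1  1  1  2
 N  0  1  1  2  2  2
 N  0  1  1  2  3  3
 T  0  1  1  2  3  4
dp[6][5] = 4. One LCS (by backtracking along matches): WNNT.

4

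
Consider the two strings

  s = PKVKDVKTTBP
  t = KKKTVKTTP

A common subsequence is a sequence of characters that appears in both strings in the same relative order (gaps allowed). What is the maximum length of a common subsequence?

One common subsequence of length 7: K (s #2, t #2); then K (s #4, t #3); then V (s #6, t #5); then K (s #7, t #6); then T (s #8, t #7); then T (s #9, t #8); then P (s #11, t #9). Since dp[11][9] = 7, nothing longer is possible.

7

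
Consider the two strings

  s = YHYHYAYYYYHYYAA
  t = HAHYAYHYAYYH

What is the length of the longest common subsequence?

Taking H (s #2, t #1), H (s #4, t #3), Y (s #5, t #4), A (s #6, t #5), Y (s #7, t #6), Y (s #8, t #8), Y (s #9, t #10), Y (s #10, t #11), H (s #11, t #12) gives a common subsequence of length 9, and the DP table's final entry dp[15][12] is also 9, so no common subsequence is longer.

9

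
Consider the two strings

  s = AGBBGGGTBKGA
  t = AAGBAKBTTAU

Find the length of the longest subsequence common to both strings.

Taking A (s #1, t #2), G (s #2, t #3), B (s #3, t #4), B (s #4, t #7), T (s #8, t #9), A (s #12, t #10) gives a common subsequence of length 6. The LCS DP gives dp[12][11] = 6, so this is optimal.

6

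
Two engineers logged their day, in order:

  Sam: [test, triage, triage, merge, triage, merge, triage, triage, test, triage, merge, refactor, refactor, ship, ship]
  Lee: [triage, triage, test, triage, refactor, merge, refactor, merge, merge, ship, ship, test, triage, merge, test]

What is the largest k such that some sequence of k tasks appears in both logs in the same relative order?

8

Match triage (Sam #7, Lee #1), then triage (Sam #8, Lee #2), then test (Sam #9, Lee #3), then triage (Sam #10, Lee #4), then merge (Sam #11, Lee #6), then refactor (Sam #12, Lee #7), then ship (Sam #14, Lee #10), then ship (Sam #15, Lee #11) — 8 tasks in the same relative order in both, and the DP table's final entry dp[15][15] is also 8, so no common subsequence is longer.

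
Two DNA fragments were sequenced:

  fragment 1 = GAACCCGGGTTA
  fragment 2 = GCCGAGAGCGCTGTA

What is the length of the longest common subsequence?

Match G (fragment 1 #1, fragment 2 #1), then C (fragment 1 #4, fragment 2 #2), then C (fragment 1 #5, fragment 2 #3), then G (fragment 1 #7, fragment 2 #6), then G (fragment 1 #8, fragment 2 #8), then G (fragment 1 #9, fragment 2 #10), then T (fragment 1 #10, fragment 2 #12), then T (fragment 1 #11, fragment 2 #14), then A (fragment 1 #12, fragment 2 #15) — 9 bases in the same relative order in both. dp[12][15] = 9 confirms this is the maximum.

9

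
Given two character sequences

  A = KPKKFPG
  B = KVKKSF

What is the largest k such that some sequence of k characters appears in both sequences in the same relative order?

Pick K at A[1]=B[1], K at A[3]=B[3], K at A[4]=B[4], F at A[5]=B[6]; all 4 characters appear in both, in order, and the DP table's final entry dp[7][6] is also 4, so no common subsequence is longer.

4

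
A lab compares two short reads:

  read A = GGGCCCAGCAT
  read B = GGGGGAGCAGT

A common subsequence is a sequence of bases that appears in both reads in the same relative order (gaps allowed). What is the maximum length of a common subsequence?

One common subsequence of length 8: G [1,3]; then G [2,4]; then G [3,5]; then A [7,6]; then G [8,7]; then C [9,8]; then A [10,9]; then T [11,11]. dp[11][11] = 8 confirms this is the maximum.

8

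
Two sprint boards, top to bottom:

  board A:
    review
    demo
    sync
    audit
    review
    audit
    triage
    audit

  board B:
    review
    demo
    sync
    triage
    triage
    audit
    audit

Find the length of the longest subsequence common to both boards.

One common subsequence of length 5: review (board A #1, board B #1) → demo (board A #2, board B #2) → sync (board A #3, board B #3) → audit (board A #6, board B #6) → audit (board A #8, board B #7), and the DP table's final entry dp[8][7] is also 5, so no common subsequence is longer.

5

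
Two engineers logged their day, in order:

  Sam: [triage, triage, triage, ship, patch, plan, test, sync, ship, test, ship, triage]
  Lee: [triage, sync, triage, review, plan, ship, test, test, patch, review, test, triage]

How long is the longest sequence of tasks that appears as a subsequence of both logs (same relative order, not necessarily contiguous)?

6

Match triage [1,1]; then triage [2,3]; then ship [4,6]; then patch [5,9]; then test [10,11]; then triage [12,12] — 6 tasks in the same relative order in both. The LCS DP gives dp[12][12] = 6, so this is optimal.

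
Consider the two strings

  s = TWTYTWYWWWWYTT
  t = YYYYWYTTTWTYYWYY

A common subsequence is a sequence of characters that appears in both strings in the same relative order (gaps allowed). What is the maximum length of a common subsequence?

Match T (s #1, t #9) → W (s #2, t #10) → T (s #3, t #11) → Y (s #4, t #13) → W (s #6, t #14) → Y (s #7, t #15) → Y (s #12, t #16) — 7 characters in the same relative order in both. Since dp[14][16] = 7, nothing longer is possible.

7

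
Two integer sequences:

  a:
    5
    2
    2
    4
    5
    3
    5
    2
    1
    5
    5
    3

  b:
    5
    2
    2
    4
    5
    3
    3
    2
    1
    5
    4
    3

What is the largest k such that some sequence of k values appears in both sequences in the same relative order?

Let dp[i][j] be the LCS length of the first i values of a and the first j values of b. dp[i][j] = dp[i-1][j-1]+1 when the i-th and j-th values match, else max(dp[i-1][j], dp[i][j-1]).
    ·  5  2  2  4  5  3  3  2  1  5  4  3
 ·  0  0  0  0  0  0  0  0  0  0  0  0  0
 5  0  1  1  1  1  1  1  1  1  1  1  1  1
 2  0  1  2  2  2  2  2  2  2  2  2  2  2
 2  0  1  2  3  3  3  3  3  3  3  3  3  3
 4  0  1  2  3  4  4  4  4  4  4  4  4  4
 5  0  1  2  3  4  5  5  5  5  5  5  5  5
 3  0  1  2  3  4  5  6  6  6  6  6  6  6
 5  0  1  2  3  4  5  6  6  6  6  7  7  7
 2  0  1  2  3  4  5  6  6  7  7  7  7  7
 1  0  1  2  3  4  5  6  6  7  8  8  8  8
 5  0  1  2  3  4  5  6  6  7  8  9  9  9
 5  0  1  2  3  4  5  6  6  7  8  9  9  9
 3  0  1  2  3  4  5  6  7  7  8  9  9 10
dp[12][12] = 10. One LCS (by backtracking along matches): 5, 2, 2, 4, 5, 3, 2, 1, 5, 3.

10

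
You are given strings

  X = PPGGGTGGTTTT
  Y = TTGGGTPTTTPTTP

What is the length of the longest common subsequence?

Match G [3,3]; then G [4,4]; then G [5,5]; then T [6,8]; then T [9,9]; then T [10,10]; then T [11,12]; then T [12,13] — 8 characters in the same relative order in both. The LCS DP gives dp[12][14] = 8, so this is optimal.

8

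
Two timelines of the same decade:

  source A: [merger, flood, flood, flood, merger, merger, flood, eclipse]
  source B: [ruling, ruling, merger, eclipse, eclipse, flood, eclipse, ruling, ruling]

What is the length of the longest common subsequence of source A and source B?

Pick merger [1,3]; then flood [7,6]; then eclipse [8,7]; all 3 events appear in both, in order. Since dp[8][9] = 3, nothing longer is possible.

3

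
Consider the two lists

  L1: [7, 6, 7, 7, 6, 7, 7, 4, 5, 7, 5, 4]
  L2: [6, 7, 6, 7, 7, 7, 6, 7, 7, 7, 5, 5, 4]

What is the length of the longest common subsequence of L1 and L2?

10

Taking 7 (L1 #1, L2 #2), then 6 (L1 #2, L2 #3), then 7 (L1 #3, L2 #5), then 7 (L1 #4, L2 #6), then 6 (L1 #5, L2 #7), then 7 (L1 #6, L2 #9), then 7 (L1 #7, L2 #10), then 5 (L1 #9, L2 #11), then 5 (L1 #11, L2 #12), then 4 (L1 #12, L2 #13) gives a common subsequence of length 10, and the DP table's final entry dp[12][13] is also 10, so no common subsequence is longer.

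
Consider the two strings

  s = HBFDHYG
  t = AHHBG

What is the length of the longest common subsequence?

Match H [1,3] → B [2,4] → G [7,5] — 3 characters in the same relative order in both. dp[7][5] = 3 confirms this is the maximum.

3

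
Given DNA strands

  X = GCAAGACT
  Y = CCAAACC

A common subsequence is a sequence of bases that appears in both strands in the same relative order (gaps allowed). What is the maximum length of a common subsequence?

5

Let dp[i][j] be the LCS length of the first i bases of X and the first j bases of Y. dp[i][j] = dp[i-1][j-1]+1 when the i-th and j-th bases match, else max(dp[i-1][j], dp[i][j-1]).
    ·  C  C  A  A  A  C  C
 ·  0  0  0  0  0  0  0  0
 G  0  0  0  0  0  0  0  0
 C  0  1  1  1  1  1  1  1
 A  0  1  1  2  2  2  2  2
 A  0  1  1  2  3  3  3  3
 G  0  1  1  2  3  3  3  3
 A  0  1  1  2  3  4  4  4
 C  0  1  2  2  3  4  5  5
 T  0  1  2  2  3  4  5  5
dp[8][7] = 5. One LCS (by backtracking along matches): CAAAC.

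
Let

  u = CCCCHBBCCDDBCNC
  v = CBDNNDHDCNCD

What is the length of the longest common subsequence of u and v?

Match C (u #4, v #1) → B (u #6, v #2) → D (u #10, v #6) → D (u #11, v #8) → C (u #13, v #9) → N (u #14, v #10) → C (u #15, v #11) — 7 characters in the same relative order in both. Since dp[15][12] = 7, nothing longer is possible.

7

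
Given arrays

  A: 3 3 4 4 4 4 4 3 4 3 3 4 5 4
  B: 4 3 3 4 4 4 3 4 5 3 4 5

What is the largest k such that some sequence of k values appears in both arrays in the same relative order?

One common subsequence of length 10: 3 at A[1]=B[2], 3 at A[2]=B[3], 4 at A[5]=B[4], 4 at A[6]=B[5], 4 at A[7]=B[6], 3 at A[8]=B[7], 4 at A[9]=B[8], 3 at A[11]=B[10], 4 at A[12]=B[11], 5 at A[13]=B[12]. The LCS DP gives dp[14][12] = 10, so this is optimal.

10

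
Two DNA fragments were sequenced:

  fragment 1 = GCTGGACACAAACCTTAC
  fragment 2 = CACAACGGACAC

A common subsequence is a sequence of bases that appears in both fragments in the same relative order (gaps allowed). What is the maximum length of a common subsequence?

One common subsequence of length 9: C at fragment 1[2]=fragment 2[1]; then A at fragment 1[6]=fragment 2[2]; then C at fragment 1[7]=fragment 2[3]; then A at fragment 1[8]=fragment 2[5]; then C at fragment 1[9]=fragment 2[6]; then A at fragment 1[12]=fragment 2[9]; then C at fragment 1[14]=fragment 2[10]; then A at fragment 1[17]=fragment 2[11]; then C at fragment 1[18]=fragment 2[12]. Since dp[18][12] = 9, nothing longer is possible.

9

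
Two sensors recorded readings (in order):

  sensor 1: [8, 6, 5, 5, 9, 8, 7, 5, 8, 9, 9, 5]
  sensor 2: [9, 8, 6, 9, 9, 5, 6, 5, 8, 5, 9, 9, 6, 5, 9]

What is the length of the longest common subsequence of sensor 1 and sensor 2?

Pick 8 (sensor 1 #1, sensor 2 #2), then 6 (sensor 1 #2, sensor 2 #3), then 5 (sensor 1 #3, sensor 2 #6), then 5 (sensor 1 #4, sensor 2 #8), then 8 (sensor 1 #6, sensor 2 #9), then 5 (sensor 1 #8, sensor 2 #10), then 9 (sensor 1 #10, sensor 2 #11), then 9 (sensor 1 #11, sensor 2 #12), then 5 (sensor 1 #12, sensor 2 #14); all 9 values appear in both, in order. dp[12][15] = 9 confirms this is the maximum.

9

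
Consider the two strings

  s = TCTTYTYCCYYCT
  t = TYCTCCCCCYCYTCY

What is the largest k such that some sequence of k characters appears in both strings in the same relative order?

8

Match T at s[1]=t[1] → C at s[2]=t[3] → T at s[3]=t[4] → C at s[8]=t[8] → C at s[9]=t[9] → Y at s[10]=t[10] → Y at s[11]=t[12] → C at s[12]=t[14] — 8 characters in the same relative order in both. Since dp[13][15] = 8, nothing longer is possible.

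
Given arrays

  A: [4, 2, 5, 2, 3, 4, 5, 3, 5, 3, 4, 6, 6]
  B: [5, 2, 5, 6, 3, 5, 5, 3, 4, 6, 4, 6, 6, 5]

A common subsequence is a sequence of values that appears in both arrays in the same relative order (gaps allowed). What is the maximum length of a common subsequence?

One common subsequence of length 9: 2 [2,2], then 5 [3,3], then 3 [5,5], then 5 [7,6], then 5 [9,7], then 3 [10,8], then 4 [11,11], then 6 [12,12], then 6 [13,13]. dp[13][14] = 9 confirms this is the maximum.

9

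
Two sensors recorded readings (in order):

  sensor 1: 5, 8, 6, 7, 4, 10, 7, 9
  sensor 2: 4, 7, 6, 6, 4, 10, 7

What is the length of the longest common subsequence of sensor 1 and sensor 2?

One common subsequence of length 4: 6 [3,4] → 4 [5,5] → 10 [6,6] → 7 [7,7], and the DP table's final entry dp[8][7] is also 4, so no common subsequence is longer.

4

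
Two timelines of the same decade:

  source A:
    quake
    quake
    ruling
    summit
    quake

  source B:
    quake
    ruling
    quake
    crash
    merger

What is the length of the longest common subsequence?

Match quake [2,1], ruling [3,2], quake [5,3] — 3 events in the same relative order in both. dp[5][5] = 3 confirms this is the maximum.

3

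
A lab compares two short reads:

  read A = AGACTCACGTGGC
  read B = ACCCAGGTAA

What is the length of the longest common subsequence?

Match A [1,1], C [4,3], C [6,4], A [7,5], G [9,7], T [10,8] — 6 bases in the same relative order in both, and the DP table's final entry dp[13][10] is also 6, so no common subsequence is longer.

6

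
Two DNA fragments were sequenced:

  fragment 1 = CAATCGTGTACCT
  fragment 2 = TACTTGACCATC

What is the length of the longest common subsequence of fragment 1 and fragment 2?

Taking C (fragment 1 #1, fragment 2 #3) → T (fragment 1 #4, fragment 2 #4) → T (fragment 1 #7, fragment 2 #5) → G (fragment 1 #8, fragment 2 #6) → A (fragment 1 #10, fragment 2 #7) → C (fragment 1 #11, fragment 2 #8) → C (fragment 1 #12, fragment 2 #9) → T (fragment 1 #13, fragment 2 #11) gives a common subsequence of length 8, and the DP table's final entry dp[13][12] is also 8, so no common subsequence is longer.

8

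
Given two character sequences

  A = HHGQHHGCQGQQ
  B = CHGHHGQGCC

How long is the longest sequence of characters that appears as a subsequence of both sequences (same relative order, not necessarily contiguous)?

Let dp[i][j] be the LCS length of the first i characters of A and the first j characters of B. dp[i][j] = dp[i-1][j-1]+1 when the i-th and j-th characters match, else max(dp[i-1][j], dp[i][j-1]).
    ·  C  H  G  H  H  G  Q  G  C  C
 ·  0  0  0  0  0  0  0  0  0  0  0
 H  0  0  1  1  1  1  1  1  1  1  1
 H  0  0  1  1  2  2  2  2  2  2  2
 G  0  0  1  2  2  2  3  3  3  3  3
 Q  0  0  1  2  2  2  3  4  4  4  4
 H  0  0  1  2  3  3  3  4  4  4  4
 H  0  0  1  2  3  4  4  4  4  4  4
 G  0  0  1  2  3  4  5  5  5  5  5
 C  0  1  1  2  3  4  5  5  5  6  6
 Q  0  1  1  2  3  4  5  6  6  6  6
 G  0  1  1  2  3  4  5  6  7  7  7
 Q  0  1  1  2  3  4  5  6  7  7  7
 Q  0  1  1  2  3  4  5  6  7  7  7
dp[12][10] = 7. One LCS (by backtracking along matches): HGHHGQG.

7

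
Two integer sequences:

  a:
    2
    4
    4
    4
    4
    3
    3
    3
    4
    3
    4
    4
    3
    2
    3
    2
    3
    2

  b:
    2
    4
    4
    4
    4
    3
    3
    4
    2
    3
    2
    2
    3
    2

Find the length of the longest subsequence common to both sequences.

13

Pick 2 at a[1]=b[1] → 4 at a[2]=b[2] → 4 at a[3]=b[3] → 4 at a[4]=b[4] → 4 at a[5]=b[5] → 3 at a[7]=b[6] → 3 at a[8]=b[7] → 4 at a[9]=b[8] → 3 at a[13]=b[10] → 2 at a[14]=b[11] → 2 at a[16]=b[12] → 3 at a[17]=b[13] → 2 at a[18]=b[14]; all 13 values appear in both, in order. Since dp[18][14] = 13, nothing longer is possible.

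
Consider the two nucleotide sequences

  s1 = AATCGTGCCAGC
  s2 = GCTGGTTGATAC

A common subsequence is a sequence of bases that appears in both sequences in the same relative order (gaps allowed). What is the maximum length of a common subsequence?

Match T (s1 #3, s2 #3); then G (s1 #5, s2 #5); then T (s1 #6, s2 #7); then G (s1 #7, s2 #8); then A (s1 #10, s2 #11); then C (s1 #12, s2 #12) — 6 bases in the same relative order in both. Since dp[12][12] = 6, nothing longer is possible.

6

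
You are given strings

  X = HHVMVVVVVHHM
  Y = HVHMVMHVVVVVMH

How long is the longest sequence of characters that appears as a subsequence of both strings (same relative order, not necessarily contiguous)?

Taking H at X[1]=Y[1] → H at X[2]=Y[3] → V at X[3]=Y[5] → M at X[4]=Y[6] → V at X[5]=Y[8] → V at X[6]=Y[9] → V at X[7]=Y[10] → V at X[8]=Y[11] → V at X[9]=Y[12] → H at X[11]=Y[14] gives a common subsequence of length 10. Since dp[12][14] = 10, nothing longer is possible.

10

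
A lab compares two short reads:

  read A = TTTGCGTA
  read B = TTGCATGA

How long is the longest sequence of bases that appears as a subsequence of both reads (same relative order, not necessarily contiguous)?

6

Pick T (read A #2, read B #1), T (read A #3, read B #2), G (read A #4, read B #3), C (read A #5, read B #4), G (read A #6, read B #7), A (read A #8, read B #8); all 6 bases appear in both, in order, and the DP table's final entry dp[8][8] is also 6, so no common subsequence is longer.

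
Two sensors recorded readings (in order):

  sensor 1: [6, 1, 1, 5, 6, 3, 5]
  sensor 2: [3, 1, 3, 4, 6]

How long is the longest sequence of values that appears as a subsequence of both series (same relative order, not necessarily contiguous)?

Let dp[i][j] be the LCS length of the first i values of sensor 1 and the first j values of sensor 2. dp[i][j] = dp[i-1][j-1]+1 when the i-th and j-th values match, else max(dp[i-1][j], dp[i][j-1]).
    ·  3  1  3  4  6
 ·  0  0  0  0  0  0
 6  0  0  0  0  0  1
 1  0  0  1  1  1  1
 1  0  0  1  1  1  1
 5  0  0  1  1  1  1
 6  0  0  1  1  1  2
 3  0  1  1  2  2  2
 5  0  1  1  2  2  2
dp[7][5] = 2. One LCS (by backtracking along matches): 1, 6.

2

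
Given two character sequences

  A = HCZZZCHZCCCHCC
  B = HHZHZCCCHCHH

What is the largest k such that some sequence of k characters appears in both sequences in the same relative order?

One common subsequence of length 9: H (A #1, B #2), then Z (A #5, B #3), then H (A #7, B #4), then Z (A #8, B #5), then C (A #9, B #6), then C (A #10, B #7), then C (A #11, B #8), then H (A #12, B #9), then C (A #13, B #10), and the DP table's final entry dp[14][12] is also 9, so no common subsequence is longer.

9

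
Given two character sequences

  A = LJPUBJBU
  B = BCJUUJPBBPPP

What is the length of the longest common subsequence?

Let dp[i][j] be the LCS length of the first i characters of A and the first j characters of B. dp[i][j] = dp[i-1][j-1]+1 when the i-th and j-th characters match, else max(dp[i-1][j], dp[i][j-1]).
    ·  B  C  J  U  U  J  P  B  B  P  P  P
 ·  0  0  0  0  0  0  0  0  0  0  0  0  0
 L  0  0  0  0  0  0  0  0  0  0  0  0  0
 J  0  0  0  1  1  1  1  1  1  1  1  1  1
 P  0  0  0  1  1  1  1  2  2  2  2  2  2
 U  0  0  0  1  2  2  2  2  2  2  2  2  2
 B  0  1  1  1  2  2  2  2  3  3  3  3  3
 J  0  1  1  2  2  2  3  3  3  3  3  3  3
 B  0  1  1  2  2  2  3  3  4  4  4  4  4
 U  0  1  1  2  3  3  3  3  4  4  4  4  4
dp[8][12] = 4. One LCS (by backtracking along matches): JPBB.

4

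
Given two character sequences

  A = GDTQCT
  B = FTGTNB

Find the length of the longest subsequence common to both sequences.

2

One common subsequence of length 2: G at A[1]=B[3] → T at A[3]=B[4]. The LCS DP gives dp[6][6] = 2, so this is optimal.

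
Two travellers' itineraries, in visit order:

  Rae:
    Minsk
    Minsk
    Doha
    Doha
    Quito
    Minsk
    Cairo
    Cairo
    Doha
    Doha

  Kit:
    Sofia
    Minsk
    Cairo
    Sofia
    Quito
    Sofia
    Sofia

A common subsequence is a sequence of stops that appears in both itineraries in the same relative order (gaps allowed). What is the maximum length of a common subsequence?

Taking Minsk (Rae #1, Kit #2), then Quito (Rae #5, Kit #5) gives a common subsequence of length 2. dp[10][7] = 2 confirms this is the maximum.

2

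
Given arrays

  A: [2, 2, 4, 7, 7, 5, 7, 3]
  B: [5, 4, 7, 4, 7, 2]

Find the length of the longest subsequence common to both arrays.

3

One common subsequence of length 3: 4 (A #3, B #2), 7 (A #4, B #3), 7 (A #5, B #5), and the DP table's final entry dp[8][6] is also 3, so no common subsequence is longer.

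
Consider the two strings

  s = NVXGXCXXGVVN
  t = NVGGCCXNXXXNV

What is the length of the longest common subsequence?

One common subsequence of length 7: N [1,1]; then V [2,2]; then X [3,7]; then X [5,9]; then X [7,10]; then X [8,11]; then V [11,13], and the DP table's final entry dp[12][13] is also 7, so no common subsequence is longer.

7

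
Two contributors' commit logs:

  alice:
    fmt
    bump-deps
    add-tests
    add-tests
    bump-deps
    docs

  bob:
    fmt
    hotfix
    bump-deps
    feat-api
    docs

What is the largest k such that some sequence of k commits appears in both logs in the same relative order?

Match fmt at alice[1]=bob[1], bump-deps at alice[2]=bob[3], docs at alice[6]=bob[5] — 3 commits in the same relative order in both. dp[6][5] = 3 confirms this is the maximum.

3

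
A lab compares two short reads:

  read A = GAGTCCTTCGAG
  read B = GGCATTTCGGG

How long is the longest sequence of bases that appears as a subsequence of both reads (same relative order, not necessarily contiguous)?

Let dp[i][j] be the LCS length of the first i bases of read A and the first j bases of read B. dp[i][j] = dp[i-1][j-1]+1 when the i-th and j-th bases match, else max(dp[i-1][j], dp[i][j-1]).
    ·  G  G  C  A  T  T  T  C  G  G  G
 ·  0  0  0  0  0  0  0  0  0  0  0  0
 G  0  1  1  1  1  1  1  1  1  1  1  1
 A  0  1  1  1  2  2  2  2  2  2  2  2
 G  0  1  2  2  2  2  2  2  2  3  3  3
 T  0  1  2  2  2  3  3  3  3  3  3  3
 C  0  1  2  3  3  3  3  3  4  4  4  4
 C  0  1  2  3  3  3  3  3  4  4  4  4
 T  0  1  2  3  3  4  4  4  4  4  4  4
 T  0  1  2  3  3  4  5  5  5  5  5  5
 C  0  1  2  3  3  4  5  5  6  6  6  6
 G  0  1  2  3  3  4  5  5  6  7  7  7
 A  0  1  2  3  4  4  5  5  6  7  7  7
 G  0  1  2  3  4  4  5  5  6  7  8  8
dp[12][11] = 8. One LCS (by backtracking along matches): GATTTCGG.

8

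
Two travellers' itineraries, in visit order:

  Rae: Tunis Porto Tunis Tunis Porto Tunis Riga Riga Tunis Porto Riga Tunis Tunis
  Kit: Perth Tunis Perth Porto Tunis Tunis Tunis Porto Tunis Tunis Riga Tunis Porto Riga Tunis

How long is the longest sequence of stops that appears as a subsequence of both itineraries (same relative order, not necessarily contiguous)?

11

Taking Tunis (Rae #1, Kit #2); then Porto (Rae #2, Kit #4); then Tunis (Rae #3, Kit #6); then Tunis (Rae #4, Kit #7); then Porto (Rae #5, Kit #8); then Tunis (Rae #6, Kit #10); then Riga (Rae #8, Kit #11); then Tunis (Rae #9, Kit #12); then Porto (Rae #10, Kit #13); then Riga (Rae #11, Kit #14); then Tunis (Rae #13, Kit #15) gives a common subsequence of length 11. dp[13][15] = 11 confirms this is the maximum.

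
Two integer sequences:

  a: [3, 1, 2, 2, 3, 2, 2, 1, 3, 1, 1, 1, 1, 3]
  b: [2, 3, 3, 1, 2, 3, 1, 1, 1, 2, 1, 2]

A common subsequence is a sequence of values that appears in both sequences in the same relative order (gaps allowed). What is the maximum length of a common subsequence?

Taking 3 (a #1, b #3), 1 (a #2, b #4), 2 (a #4, b #5), 3 (a #5, b #6), 1 (a #8, b #7), 1 (a #10, b #8), 1 (a #11, b #9), 1 (a #12, b #11) gives a common subsequence of length 8. The LCS DP gives dp[14][12] = 8, so this is optimal.

8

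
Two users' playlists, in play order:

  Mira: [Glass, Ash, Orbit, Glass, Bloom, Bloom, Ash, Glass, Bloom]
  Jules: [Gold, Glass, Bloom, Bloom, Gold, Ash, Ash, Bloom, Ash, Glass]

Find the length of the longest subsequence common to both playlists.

Taking Glass [1,2], then Ash [2,7], then Bloom [6,8], then Ash [7,9], then Glass [8,10] gives a common subsequence of length 5. The LCS DP gives dp[9][10] = 5, so this is optimal.

5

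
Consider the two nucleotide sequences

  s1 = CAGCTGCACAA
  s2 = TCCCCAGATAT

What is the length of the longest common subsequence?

6

Let dp[i][j] be the LCS length of the first i bases of s1 and the first j bases of s2. dp[i][j] = dp[i-1][j-1]+1 when the i-th and j-th bases match, else max(dp[i-1][j], dp[i][j-1]).
    ·  T  C  C  C  C  A  G  A  T  A  T
 ·  0  0  0  0  0  0  0  0  0  0  0  0
 C  0  0  1  1  1  1  1  1  1  1  1  1
 A  0  0  1  1  1  1  2  2  2  2  2  2
 G  0  0  1  1  1  1  2  3  3  3  3  3
 C  0  0  1  2  2  2  2  3  3  3  3  3
 T  0  1  1  2  2  2  2  3  3  4  4  4
 G  0  1  1  2  2  2  2  3  3  4  4  4
 C  0  1  2  2  3  3  3  3  3  4  4  4
 A  0  1  2  2  3  3  4  4  4  4  5  5
 C  0  1  2  3  3  4  4  4  4  4  5  5
 A  0  1  2  3  3  4  5  5  5  5  5  5
 A  0  1  2  3  3  4  5  5  6  6  6  6
dp[11][11] = 6. One LCS (by backtracking along matches): CCCAAA.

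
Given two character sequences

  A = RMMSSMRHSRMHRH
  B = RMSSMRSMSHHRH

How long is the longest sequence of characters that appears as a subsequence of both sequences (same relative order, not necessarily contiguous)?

Pick R at A[1]=B[1], M at A[3]=B[2], S at A[4]=B[3], S at A[5]=B[4], M at A[6]=B[5], R at A[7]=B[6], S at A[9]=B[7], M at A[11]=B[8], H at A[12]=B[11], R at A[13]=B[12], H at A[14]=B[13]; all 11 characters appear in both, in order. The LCS DP gives dp[14][13] = 11, so this is optimal.

11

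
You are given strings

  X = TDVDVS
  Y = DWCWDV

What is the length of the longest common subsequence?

3

Let dp[i][j] be the LCS length of the first i characters of X and the first j characters of Y. dp[i][j] = dp[i-1][j-1]+1 when the i-th and j-th characters match, else max(dp[i-1][j], dp[i][j-1]).
    ·  D  W  C  W  D  V
 ·  0  0  0  0  0  0  0
 T  0  0  0  0  0  0  0
 D  0  1  1  1  1  1  1
 V  0  1  1  1  1  1  2
 D  0  1  1  1  1  2  2
 V  0  1  1  1  1  2  3
 S  0  1  1  1  1  2  3
dp[6][6] = 3. One LCS (by backtracking along matches): DDV.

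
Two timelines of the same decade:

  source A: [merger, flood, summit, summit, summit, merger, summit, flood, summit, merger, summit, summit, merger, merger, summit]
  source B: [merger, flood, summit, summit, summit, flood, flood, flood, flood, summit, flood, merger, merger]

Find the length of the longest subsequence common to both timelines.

Match merger (source A #1, source B #1) → flood (source A #2, source B #2) → summit (source A #3, source B #3) → summit (source A #4, source B #4) → summit (source A #5, source B #5) → summit (source A #7, source B #10) → flood (source A #8, source B #11) → merger (source A #13, source B #12) → merger (source A #14, source B #13) — 9 events in the same relative order in both, and the DP table's final entry dp[15][13] is also 9, so no common subsequence is longer.

9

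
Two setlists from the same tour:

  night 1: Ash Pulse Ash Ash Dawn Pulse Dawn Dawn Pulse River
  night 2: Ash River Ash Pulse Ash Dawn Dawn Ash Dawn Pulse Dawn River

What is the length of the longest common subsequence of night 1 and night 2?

Pick Ash at night 1[1]=night 2[3], then Pulse at night 1[2]=night 2[4], then Ash at night 1[3]=night 2[5], then Ash at night 1[4]=night 2[8], then Dawn at night 1[5]=night 2[9], then Pulse at night 1[6]=night 2[10], then Dawn at night 1[8]=night 2[11], then River at night 1[10]=night 2[12]; all 8 songs appear in both, in order. The LCS DP gives dp[10][12] = 8, so this is optimal.

8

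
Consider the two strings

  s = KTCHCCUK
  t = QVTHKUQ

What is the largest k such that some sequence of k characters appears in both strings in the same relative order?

Let dp[i][j] be the LCS length of the first i characters of s and the first j characters of t. dp[i][j] = dp[i-1][j-1]+1 when the i-th and j-th characters match, else max(dp[i-1][j], dp[i][j-1]).
    ·  Q  V  T  H  K  U  Q
 ·  0  0  0  0  0  0  0  0
 K  0  0  0  0  0  1  1  1
 T  0  0  0  1  1  1  1  1
 C  0  0  0  1  1  1  1  1
 H  0  0  0  1  2  2  2  2
 C  0  0  0  1  2  2  2  2
 C  0  0  0  1  2  2  2  2
 U  0  0  0  1  2  2  3  3
 K  0  0  0  1  2  3  3  3
dp[8][7] = 3. One LCS (by backtracking along matches): THU.

3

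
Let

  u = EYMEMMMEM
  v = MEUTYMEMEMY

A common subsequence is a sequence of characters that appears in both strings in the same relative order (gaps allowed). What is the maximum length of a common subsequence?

Let dp[i][j] be the LCS length of the first i characters of u and the first j characters of v. dp[i][j] = dp[i-1][j-1]+1 when the i-th and j-th characters match, else max(dp[i-1][j], dp[i][j-1]).
    ·  M  E  U  T  Y  M  E  M  E  M  Y
 ·  0  0  0  0  0  0  0  0  0  0  0  0
 E  0  0  1  1  1  1  1  1  1  1  1  1
 Y  0  0  1  1  1  2  2  2  2  2  2  2
 M  0  1  1  1  1  2  3  3  3  3  3  3
 E  0  1  2  2  2  2  3  4  4  4  4  4
 M  0  1  2  2  2  2  3  4  5  5  5  5
 M  0  1  2  2  2  2  3  4  5  5  6  6
 M  0  1  2  2  2  2  3  4  5  5  6  6
 E  0  1  2  2  2  2  3  4  5  6  6  6
 M  0  1  2  2  2  2  3  4  5  6  7  7
dp[9][11] = 7. One LCS (by backtracking along matches): EYMEMEM.

7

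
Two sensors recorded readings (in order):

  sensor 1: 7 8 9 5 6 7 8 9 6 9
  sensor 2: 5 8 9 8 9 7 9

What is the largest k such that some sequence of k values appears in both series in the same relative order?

One common subsequence of length 5: 8 at sensor 1[2]=sensor 2[2], 9 at sensor 1[3]=sensor 2[3], 8 at sensor 1[7]=sensor 2[4], 9 at sensor 1[8]=sensor 2[5], 9 at sensor 1[10]=sensor 2[7]. The LCS DP gives dp[10][7] = 5, so this is optimal.

5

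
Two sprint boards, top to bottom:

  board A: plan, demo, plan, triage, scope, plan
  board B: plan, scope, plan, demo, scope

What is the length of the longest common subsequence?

Pick plan [1,3]; then demo [2,4]; then scope [5,5]; all 3 tasks appear in both, in order. The LCS DP gives dp[6][5] = 3, so this is optimal.

3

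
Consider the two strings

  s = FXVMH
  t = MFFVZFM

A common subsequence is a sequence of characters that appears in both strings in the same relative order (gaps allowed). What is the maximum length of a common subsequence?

One common subsequence of length 3: F at s[1]=t[3] → V at s[3]=t[4] → M at s[4]=t[7]. Since dp[5][7] = 3, nothing longer is possible.

3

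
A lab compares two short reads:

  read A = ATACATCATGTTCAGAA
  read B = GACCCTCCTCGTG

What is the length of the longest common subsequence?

Taking A at read A[1]=read B[2], then T at read A[2]=read B[6], then C at read A[4]=read B[8], then T at read A[6]=read B[9], then C at read A[7]=read B[10], then G at read A[10]=read B[11], then T at read A[12]=read B[12], then G at read A[15]=read B[13] gives a common subsequence of length 8. Since dp[17][13] = 8, nothing longer is possible.

8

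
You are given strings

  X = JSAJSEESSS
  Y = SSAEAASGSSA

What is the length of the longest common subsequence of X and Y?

Pick S (X #2, Y #2), A (X #3, Y #3), E (X #6, Y #4), S (X #8, Y #7), S (X #9, Y #9), S (X #10, Y #10); all 6 characters appear in both, in order. The LCS DP gives dp[10][11] = 6, so this is optimal.

6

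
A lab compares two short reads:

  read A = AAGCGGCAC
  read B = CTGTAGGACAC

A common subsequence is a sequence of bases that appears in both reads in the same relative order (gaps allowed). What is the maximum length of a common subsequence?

Taking A (read A #2, read B #5) → G (read A #3, read B #6) → G (read A #5, read B #7) → C (read A #7, read B #9) → A (read A #8, read B #10) → C (read A #9, read B #11) gives a common subsequence of length 6. The LCS DP gives dp[9][11] = 6, so this is optimal.

6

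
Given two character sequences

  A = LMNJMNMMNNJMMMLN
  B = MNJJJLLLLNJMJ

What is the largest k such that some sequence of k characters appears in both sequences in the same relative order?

Taking M at A[2]=B[1], N at A[3]=B[2], J at A[4]=B[5], N at A[6]=B[10], M at A[8]=B[12], J at A[11]=B[13] gives a common subsequence of length 6. Since dp[16][13] = 6, nothing longer is possible.

6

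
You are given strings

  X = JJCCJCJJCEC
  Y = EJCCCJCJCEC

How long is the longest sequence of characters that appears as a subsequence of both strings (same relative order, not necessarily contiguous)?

One common subsequence of length 9: J [1,2]; then C [3,4]; then C [4,5]; then J [5,6]; then C [6,7]; then J [8,8]; then C [9,9]; then E [10,10]; then C [11,11]. Since dp[11][11] = 9, nothing longer is possible.

9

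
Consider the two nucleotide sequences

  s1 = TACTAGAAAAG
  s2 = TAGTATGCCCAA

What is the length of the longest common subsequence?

One common subsequence of length 7: T [1,1], then A [2,2], then T [4,4], then A [5,5], then G [6,7], then A [9,11], then A [10,12]. The LCS DP gives dp[11][12] = 7, so this is optimal.

7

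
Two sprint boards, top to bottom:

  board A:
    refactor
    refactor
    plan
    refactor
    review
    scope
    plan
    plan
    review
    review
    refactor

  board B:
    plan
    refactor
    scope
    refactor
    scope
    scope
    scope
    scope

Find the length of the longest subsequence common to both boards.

One common subsequence of length 4: plan (board A #3, board B #1) → refactor (board A #4, board B #2) → scope (board A #6, board B #3) → refactor (board A #11, board B #4). dp[11][8] = 4 confirms this is the maximum.

4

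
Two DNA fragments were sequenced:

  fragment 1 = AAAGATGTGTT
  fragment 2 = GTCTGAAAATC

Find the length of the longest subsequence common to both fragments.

5

Match A at fragment 1[1]=fragment 2[6], then A at fragment 1[2]=fragment 2[7], then A at fragment 1[3]=fragment 2[8], then A at fragment 1[5]=fragment 2[9], then T at fragment 1[6]=fragment 2[10] — 5 bases in the same relative order in both. The LCS DP gives dp[11][11] = 5, so this is optimal.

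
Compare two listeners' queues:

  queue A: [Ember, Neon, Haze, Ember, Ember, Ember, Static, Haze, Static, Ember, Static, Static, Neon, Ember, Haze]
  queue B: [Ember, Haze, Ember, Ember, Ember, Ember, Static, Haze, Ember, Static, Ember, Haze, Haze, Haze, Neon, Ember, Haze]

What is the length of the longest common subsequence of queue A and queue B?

Taking Ember at queue A[1]=queue B[1], Haze at queue A[3]=queue B[2], Ember at queue A[4]=queue B[4], Ember at queue A[5]=queue B[5], Ember at queue A[6]=queue B[6], Static at queue A[7]=queue B[7], Haze at queue A[8]=queue B[8], Static at queue A[9]=queue B[10], Ember at queue A[10]=queue B[11], Neon at queue A[13]=queue B[15], Ember at queue A[14]=queue B[16], Haze at queue A[15]=queue B[17] gives a common subsequence of length 12. Since dp[15][17] = 12, nothing longer is possible.

12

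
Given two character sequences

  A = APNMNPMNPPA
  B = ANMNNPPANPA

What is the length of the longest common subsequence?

Match A at A[1]=B[1], then N at A[3]=B[2], then M at A[4]=B[3], then N at A[5]=B[5], then P at A[6]=B[7], then N at A[8]=B[9], then P at A[10]=B[10], then A at A[11]=B[11] — 8 characters in the same relative order in both, and the DP table's final entry dp[11][11] is also 8, so no common subsequence is longer.

8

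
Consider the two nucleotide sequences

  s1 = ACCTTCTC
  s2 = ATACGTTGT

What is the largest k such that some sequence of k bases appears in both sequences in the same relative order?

5

Pick A at s1[1]=s2[3]; then C at s1[2]=s2[4]; then T at s1[4]=s2[6]; then T at s1[5]=s2[7]; then T at s1[7]=s2[9]; all 5 bases appear in both, in order. Since dp[8][9] = 5, nothing longer is possible.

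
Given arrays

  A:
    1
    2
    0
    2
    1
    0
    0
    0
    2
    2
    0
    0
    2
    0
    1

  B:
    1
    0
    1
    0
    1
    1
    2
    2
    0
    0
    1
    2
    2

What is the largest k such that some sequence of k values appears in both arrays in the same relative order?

9

Taking 1 (A #1, B #1), 0 (A #3, B #2), 1 (A #5, B #3), 0 (A #6, B #4), 2 (A #9, B #7), 2 (A #10, B #8), 0 (A #11, B #9), 0 (A #12, B #10), 2 (A #13, B #13) gives a common subsequence of length 9. dp[15][13] = 9 confirms this is the maximum.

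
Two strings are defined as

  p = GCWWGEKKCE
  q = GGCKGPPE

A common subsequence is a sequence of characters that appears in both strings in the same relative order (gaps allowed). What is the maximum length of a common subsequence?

4

Pick G at p[1]=q[2], then C at p[2]=q[3], then G at p[5]=q[5], then E at p[10]=q[8]; all 4 characters appear in both, in order, and the DP table's final entry dp[10][8] is also 4, so no common subsequence is longer.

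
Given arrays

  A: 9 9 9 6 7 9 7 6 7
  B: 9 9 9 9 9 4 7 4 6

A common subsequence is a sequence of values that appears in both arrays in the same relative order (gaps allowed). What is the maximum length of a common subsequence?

One common subsequence of length 6: 9 (A #1, B #2), 9 (A #2, B #3), 9 (A #3, B #4), 9 (A #6, B #5), 7 (A #7, B #7), 6 (A #8, B #9). dp[9][9] = 6 confirms this is the maximum.

6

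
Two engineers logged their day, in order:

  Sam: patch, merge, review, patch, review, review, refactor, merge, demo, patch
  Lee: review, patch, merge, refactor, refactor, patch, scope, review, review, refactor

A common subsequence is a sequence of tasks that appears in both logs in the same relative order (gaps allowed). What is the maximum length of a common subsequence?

6

Match patch [1,2] → merge [2,3] → patch [4,6] → review [5,8] → review [6,9] → refactor [7,10] — 6 tasks in the same relative order in both, and the DP table's final entry dp[10][10] is also 6, so no common subsequence is longer.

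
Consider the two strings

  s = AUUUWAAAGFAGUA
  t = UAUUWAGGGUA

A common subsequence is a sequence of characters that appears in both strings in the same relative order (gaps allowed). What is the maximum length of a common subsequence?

9

Pick A (s #1, t #2); then U (s #3, t #3); then U (s #4, t #4); then W (s #5, t #5); then A (s #6, t #6); then G (s #9, t #8); then G (s #12, t #9); then U (s #13, t #10); then A (s #14, t #11); all 9 characters appear in both, in order. The LCS DP gives dp[14][11] = 9, so this is optimal.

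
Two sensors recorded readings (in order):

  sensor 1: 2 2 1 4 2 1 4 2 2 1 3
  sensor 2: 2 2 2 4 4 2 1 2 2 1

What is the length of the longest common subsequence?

8

Taking 2 (sensor 1 #1, sensor 2 #2), then 2 (sensor 1 #2, sensor 2 #3), then 4 (sensor 1 #4, sensor 2 #5), then 2 (sensor 1 #5, sensor 2 #6), then 1 (sensor 1 #6, sensor 2 #7), then 2 (sensor 1 #8, sensor 2 #8), then 2 (sensor 1 #9, sensor 2 #9), then 1 (sensor 1 #10, sensor 2 #10) gives a common subsequence of length 8. Since dp[11][10] = 8, nothing longer is possible.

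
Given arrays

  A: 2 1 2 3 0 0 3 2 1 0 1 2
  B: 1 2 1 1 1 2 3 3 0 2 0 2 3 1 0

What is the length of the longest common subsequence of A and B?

Pick 2 [1,2] → 1 [2,5] → 2 [3,6] → 3 [4,8] → 0 [5,9] → 0 [6,11] → 3 [7,13] → 1 [9,14] → 0 [10,15]; all 9 values appear in both, in order, and the DP table's final entry dp[12][15] is also 9, so no common subsequence is longer.

9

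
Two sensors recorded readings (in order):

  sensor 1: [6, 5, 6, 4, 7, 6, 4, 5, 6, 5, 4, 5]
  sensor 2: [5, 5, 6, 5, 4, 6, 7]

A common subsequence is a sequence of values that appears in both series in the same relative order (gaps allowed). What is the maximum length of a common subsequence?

Match 5 [2,1], 5 [8,2], 6 [9,3], 5 [10,4], 4 [11,5] — 5 values in the same relative order in both. Since dp[12][7] = 5, nothing longer is possible.

5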